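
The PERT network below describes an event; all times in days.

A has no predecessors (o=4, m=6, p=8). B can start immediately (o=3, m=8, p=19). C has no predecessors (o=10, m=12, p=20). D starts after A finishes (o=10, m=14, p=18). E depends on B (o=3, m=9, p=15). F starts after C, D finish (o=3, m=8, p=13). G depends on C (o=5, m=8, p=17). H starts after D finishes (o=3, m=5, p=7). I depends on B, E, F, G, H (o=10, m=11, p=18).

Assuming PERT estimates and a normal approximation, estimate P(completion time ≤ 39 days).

0.350

te_A = (4 + 4·6 + 8)/6 = 36/6 = 6; σ²_A = ((8−4)/6)² = 0.444
te_B = (3 + 4·8 + 19)/6 = 54/6 = 9; σ²_B = ((19−3)/6)² = 7.111
te_C = (10 + 4·12 + 20)/6 = 78/6 = 13; σ²_C = ((20−10)/6)² = 2.778
te_D = (10 + 4·14 + 18)/6 = 84/6 = 14; σ²_D = ((18−10)/6)² = 1.778
te_E = (3 + 4·9 + 15)/6 = 54/6 = 9; σ²_E = ((15−3)/6)² = 4.000
te_F = (3 + 4·8 + 13)/6 = 48/6 = 8; σ²_F = ((13−3)/6)² = 2.778
te_G = (5 + 4·8 + 17)/6 = 54/6 = 9; σ²_G = ((17−5)/6)² = 4.000
te_H = (3 + 4·5 + 7)/6 = 30/6 = 5; σ²_H = ((7−3)/6)² = 0.444
te_I = (10 + 4·11 + 18)/6 = 72/6 = 12; σ²_I = ((18−10)/6)² = 1.778

Forward pass:
ES_A = 0; EF_A = 6
ES_B = 0; EF_B = 9
ES_C = 0; EF_C = 13
ES_D = 6; EF_D = 6+14 = 20
ES_E = 9; EF_E = 9+9 = 18
ES_F = max(EF_C=13, EF_D=20) = 20; EF_F = 20+8 = 28
ES_G = 13; EF_G = 13+9 = 22
ES_H = 20; EF_H = 20+5 = 25
ES_I = max(EF_B=9, EF_E=18, EF_F=28, EF_G=22, EF_H=25) = 28; EF_I = 28+12 = 40
Expected project duration μ = 40 days. Critical path: A → D → F → I.

Variance along critical path = 0.444 + 1.778 + 2.778 + 1.778 = 6.778; σ = √6.778 = 2.603 days.
Z = (39 − 40) / 2.603 = -0.384
P(T ≤ 39) = Φ(-0.384) ≈ 0.350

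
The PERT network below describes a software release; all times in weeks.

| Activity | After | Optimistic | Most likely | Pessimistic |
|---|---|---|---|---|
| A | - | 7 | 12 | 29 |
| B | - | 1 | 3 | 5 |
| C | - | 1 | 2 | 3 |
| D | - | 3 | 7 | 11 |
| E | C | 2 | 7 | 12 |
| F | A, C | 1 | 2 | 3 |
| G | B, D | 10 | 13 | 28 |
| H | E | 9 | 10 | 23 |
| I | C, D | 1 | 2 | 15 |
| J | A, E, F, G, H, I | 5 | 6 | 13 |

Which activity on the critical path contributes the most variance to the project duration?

G

te_A = (7 + 4·12 + 29)/6 = 84/6 = 14; σ²_A = ((29−7)/6)² = 13.444
te_B = (1 + 4·3 + 5)/6 = 18/6 = 3; σ²_B = ((5−1)/6)² = 0.444
te_C = (1 + 4·2 + 3)/6 = 12/6 = 2; σ²_C = ((3−1)/6)² = 0.111
te_D = (3 + 4·7 + 11)/6 = 42/6 = 7; σ²_D = ((11−3)/6)² = 1.778
te_E = (2 + 4·7 + 12)/6 = 42/6 = 7; σ²_E = ((12−2)/6)² = 2.778
te_F = (1 + 4·2 + 3)/6 = 12/6 = 2; σ²_F = ((3−1)/6)² = 0.111
te_G = (10 + 4·13 + 28)/6 = 90/6 = 15; σ²_G = ((28−10)/6)² = 9.000
te_H = (9 + 4·10 + 23)/6 = 72/6 = 12; σ²_H = ((23−9)/6)² = 5.444
te_I = (1 + 4·2 + 15)/6 = 24/6 = 4; σ²_I = ((15−1)/6)² = 5.444
te_J = (5 + 4·6 + 13)/6 = 42/6 = 7; σ²_J = ((13−5)/6)² = 1.778

Forward pass:
ES_A = 0; EF_A = 14
ES_B = 0; EF_B = 3
ES_C = 0; EF_C = 2
ES_D = 0; EF_D = 7
ES_E = 2; EF_E = 2+7 = 9
ES_F = max(EF_A=14, EF_C=2) = 14; EF_F = 14+2 = 16
ES_G = max(EF_B=3, EF_D=7) = 7; EF_G = 7+15 = 22
ES_H = 9; EF_H = 9+12 = 21
ES_I = max(EF_C=2, EF_D=7) = 7; EF_I = 7+4 = 11
ES_J = max(EF_A=14, EF_E=9, EF_F=16, EF_G=22, EF_H=21, EF_I=11) = 22; EF_J = 22+7 = 29
Expected project duration μ = 29 weeks. Critical path: D → G → J.

Variances on critical path: σ²_D=1.778, σ²_G=9.000, σ²_J=1.778.
Largest is σ²_G = 9.000.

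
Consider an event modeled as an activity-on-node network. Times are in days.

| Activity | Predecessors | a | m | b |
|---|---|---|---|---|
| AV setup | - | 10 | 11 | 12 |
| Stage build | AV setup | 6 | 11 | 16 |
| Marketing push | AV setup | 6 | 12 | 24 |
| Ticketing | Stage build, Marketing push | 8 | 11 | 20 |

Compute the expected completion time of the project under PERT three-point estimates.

36 days

te_AV setup = (10 + 4·11 + 12)/6 = 66/6 = 11
te_Stage build = (6 + 4·11 + 16)/6 = 66/6 = 11
te_Marketing push = (6 + 4·12 + 24)/6 = 78/6 = 13
te_Ticketing = (8 + 4·11 + 20)/6 = 72/6 = 12

Forward pass:
ES_AV setup = 0; EF_AV setup = 11
ES_Stage build = 11; EF_Stage build = 11+11 = 22
ES_Marketing push = 11; EF_Marketing push = 11+13 = 24
ES_Ticketing = max(EF_Stage build=22, EF_Marketing push=24) = 24; EF_Ticketing = 24+12 = 36
Expected project duration μ = 36 days. Critical path: AV setup → Marketing push → Ticketing.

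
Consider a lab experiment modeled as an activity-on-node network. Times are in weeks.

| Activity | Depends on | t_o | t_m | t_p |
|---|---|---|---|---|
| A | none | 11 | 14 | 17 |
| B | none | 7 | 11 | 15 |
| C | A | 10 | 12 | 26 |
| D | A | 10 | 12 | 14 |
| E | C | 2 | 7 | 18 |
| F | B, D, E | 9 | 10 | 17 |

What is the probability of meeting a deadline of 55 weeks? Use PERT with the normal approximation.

te_A = (11 + 4·14 + 17)/6 = 84/6 = 14; σ²_A = ((17−11)/6)² = 1.000
te_B = (7 + 4·11 + 15)/6 = 66/6 = 11; σ²_B = ((15−7)/6)² = 1.778
te_C = (10 + 4·12 + 26)/6 = 84/6 = 14; σ²_C = ((26−10)/6)² = 7.111
te_D = (10 + 4·12 + 14)/6 = 72/6 = 12; σ²_D = ((14−10)/6)² = 0.444
te_E = (2 + 4·7 + 18)/6 = 48/6 = 8; σ²_E = ((18−2)/6)² = 7.111
te_F = (9 + 4·10 + 17)/6 = 66/6 = 11; σ²_F = ((17−9)/6)² = 1.778

Forward pass:
ES_A = 0; EF_A = 14
ES_B = 0; EF_B = 11
ES_C = 14; EF_C = 14+14 = 28
ES_D = 14; EF_D = 14+12 = 26
ES_E = 28; EF_E = 28+8 = 36
ES_F = max(EF_B=11, EF_D=26, EF_E=36) = 36; EF_F = 36+11 = 47
Expected project duration μ = 47 weeks. Critical path: A → C → E → F.

Variance along critical path = 1.000 + 7.111 + 7.111 + 1.778 = 17.000; σ = √17.000 = 4.123 weeks.
Z = (55 − 47) / 4.123 = 1.940
P(T ≤ 55) = Φ(1.940) ≈ 0.974

0.974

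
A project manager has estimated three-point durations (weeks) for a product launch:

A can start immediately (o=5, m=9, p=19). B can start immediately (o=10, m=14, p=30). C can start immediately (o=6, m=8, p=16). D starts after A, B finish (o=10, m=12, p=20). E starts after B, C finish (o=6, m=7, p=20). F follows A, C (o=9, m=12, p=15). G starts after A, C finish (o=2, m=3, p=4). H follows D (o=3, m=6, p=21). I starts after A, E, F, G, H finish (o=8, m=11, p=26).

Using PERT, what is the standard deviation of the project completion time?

5.65 weeks

te_A = (5 + 4·9 + 19)/6 = 60/6 = 10; σ²_A = ((19−5)/6)² = 5.444
te_B = (10 + 4·14 + 30)/6 = 96/6 = 16; σ²_B = ((30−10)/6)² = 11.111
te_C = (6 + 4·8 + 16)/6 = 54/6 = 9; σ²_C = ((16−6)/6)² = 2.778
te_D = (10 + 4·12 + 20)/6 = 78/6 = 13; σ²_D = ((20−10)/6)² = 2.778
te_E = (6 + 4·7 + 20)/6 = 54/6 = 9; σ²_E = ((20−6)/6)² = 5.444
te_F = (9 + 4·12 + 15)/6 = 72/6 = 12; σ²_F = ((15−9)/6)² = 1.000
te_G = (2 + 4·3 + 4)/6 = 18/6 = 3; σ²_G = ((4−2)/6)² = 0.111
te_H = (3 + 4·6 + 21)/6 = 48/6 = 8; σ²_H = ((21−3)/6)² = 9.000
te_I = (8 + 4·11 + 26)/6 = 78/6 = 13; σ²_I = ((26−8)/6)² = 9.000

Forward pass:
ES_A = 0; EF_A = 10
ES_B = 0; EF_B = 16
ES_C = 0; EF_C = 9
ES_D = max(EF_A=10, EF_B=16) = 16; EF_D = 16+13 = 29
ES_E = max(EF_B=16, EF_C=9) = 16; EF_E = 16+9 = 25
ES_F = max(EF_A=10, EF_C=9) = 10; EF_F = 10+12 = 22
ES_G = max(EF_A=10, EF_C=9) = 10; EF_G = 10+3 = 13
ES_H = 29; EF_H = 29+8 = 37
ES_I = max(EF_A=10, EF_E=25, EF_F=22, EF_G=13, EF_H=37) = 37; EF_I = 37+13 = 50
Expected project duration μ = 50 weeks. Critical path: B → D → H → I.

Variance along critical path = 11.111 + 2.778 + 9.000 + 9.000 = 31.889
σ = √31.889 = 5.647 weeks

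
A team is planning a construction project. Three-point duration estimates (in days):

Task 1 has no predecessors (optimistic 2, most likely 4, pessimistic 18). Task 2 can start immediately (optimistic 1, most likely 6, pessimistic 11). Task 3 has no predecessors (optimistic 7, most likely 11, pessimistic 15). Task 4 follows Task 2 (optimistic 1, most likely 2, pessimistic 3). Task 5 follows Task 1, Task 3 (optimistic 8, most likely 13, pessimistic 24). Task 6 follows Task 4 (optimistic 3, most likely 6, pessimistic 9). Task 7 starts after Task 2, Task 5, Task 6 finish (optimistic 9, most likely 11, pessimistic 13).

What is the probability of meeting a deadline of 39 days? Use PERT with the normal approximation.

te_Task 1 = (2 + 4·4 + 18)/6 = 36/6 = 6; σ²_Task 1 = ((18−2)/6)² = 7.111
te_Task 2 = (1 + 4·6 + 11)/6 = 36/6 = 6; σ²_Task 2 = ((11−1)/6)² = 2.778
te_Task 3 = (7 + 4·11 + 15)/6 = 66/6 = 11; σ²_Task 3 = ((15−7)/6)² = 1.778
te_Task 4 = (1 + 4·2 + 3)/6 = 12/6 = 2; σ²_Task 4 = ((3−1)/6)² = 0.111
te_Task 5 = (8 + 4·13 + 24)/6 = 84/6 = 14; σ²_Task 5 = ((24−8)/6)² = 7.111
te_Task 6 = (3 + 4·6 + 9)/6 = 36/6 = 6; σ²_Task 6 = ((9−3)/6)² = 1.000
te_Task 7 = (9 + 4·11 + 13)/6 = 66/6 = 11; σ²_Task 7 = ((13−9)/6)² = 0.444

Forward pass:
ES_Task 1 = 0; EF_Task 1 = 6
ES_Task 2 = 0; EF_Task 2 = 6
ES_Task 3 = 0; EF_Task 3 = 11
ES_Task 4 = 6; EF_Task 4 = 6+2 = 8
ES_Task 5 = max(EF_Task 1=6, EF_Task 3=11) = 11; EF_Task 5 = 11+14 = 25
ES_Task 6 = 8; EF_Task 6 = 8+6 = 14
ES_Task 7 = max(EF_Task 2=6, EF_Task 5=25, EF_Task 6=14) = 25; EF_Task 7 = 25+11 = 36
Expected project duration μ = 36 days. Critical path: Task 3 → Task 5 → Task 7.

Variance along critical path = 1.778 + 7.111 + 0.444 = 9.333; σ = √9.333 = 3.055 days.
Z = (39 − 36) / 3.055 = 0.982
P(T ≤ 39) = Φ(0.982) ≈ 0.837

0.837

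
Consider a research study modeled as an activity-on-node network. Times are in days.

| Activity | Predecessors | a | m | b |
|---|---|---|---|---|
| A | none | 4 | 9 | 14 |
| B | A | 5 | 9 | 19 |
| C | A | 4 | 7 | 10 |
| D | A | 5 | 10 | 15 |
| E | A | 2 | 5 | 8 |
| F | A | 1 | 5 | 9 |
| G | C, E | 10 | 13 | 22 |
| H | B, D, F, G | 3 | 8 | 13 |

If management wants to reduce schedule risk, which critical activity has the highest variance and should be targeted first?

te_A = (4 + 4·9 + 14)/6 = 54/6 = 9; σ²_A = ((14−4)/6)² = 2.778
te_B = (5 + 4·9 + 19)/6 = 60/6 = 10; σ²_B = ((19−5)/6)² = 5.444
te_C = (4 + 4·7 + 10)/6 = 42/6 = 7; σ²_C = ((10−4)/6)² = 1.000
te_D = (5 + 4·10 + 15)/6 = 60/6 = 10; σ²_D = ((15−5)/6)² = 2.778
te_E = (2 + 4·5 + 8)/6 = 30/6 = 5; σ²_E = ((8−2)/6)² = 1.000
te_F = (1 + 4·5 + 9)/6 = 30/6 = 5; σ²_F = ((9−1)/6)² = 1.778
te_G = (10 + 4·13 + 22)/6 = 84/6 = 14; σ²_G = ((22−10)/6)² = 4.000
te_H = (3 + 4·8 + 13)/6 = 48/6 = 8; σ²_H = ((13−3)/6)² = 2.778

Forward pass:
ES_A = 0; EF_A = 9
ES_B = 9; EF_B = 9+10 = 19
ES_C = 9; EF_C = 9+7 = 16
ES_D = 9; EF_D = 9+10 = 19
ES_E = 9; EF_E = 9+5 = 14
ES_F = 9; EF_F = 9+5 = 14
ES_G = max(EF_C=16, EF_E=14) = 16; EF_G = 16+14 = 30
ES_H = max(EF_B=19, EF_D=19, EF_F=14, EF_G=30) = 30; EF_H = 30+8 = 38
Expected project duration μ = 38 days. Critical path: A → C → G → H.

Variances on critical path: σ²_A=2.778, σ²_C=1.000, σ²_G=4.000, σ²_H=2.778.
Largest is σ²_G = 4.000.

G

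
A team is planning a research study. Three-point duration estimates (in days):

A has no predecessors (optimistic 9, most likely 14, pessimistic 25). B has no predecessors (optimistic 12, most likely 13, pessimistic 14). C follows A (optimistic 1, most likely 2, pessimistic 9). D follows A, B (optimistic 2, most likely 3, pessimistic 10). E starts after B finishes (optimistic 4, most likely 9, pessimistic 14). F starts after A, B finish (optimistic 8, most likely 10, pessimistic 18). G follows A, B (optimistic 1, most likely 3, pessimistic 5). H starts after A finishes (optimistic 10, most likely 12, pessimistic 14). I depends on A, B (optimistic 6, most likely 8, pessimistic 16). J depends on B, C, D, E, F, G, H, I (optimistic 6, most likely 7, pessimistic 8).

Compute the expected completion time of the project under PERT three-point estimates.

te_A = (9 + 4·14 + 25)/6 = 90/6 = 15
te_B = (12 + 4·13 + 14)/6 = 78/6 = 13
te_C = (1 + 4·2 + 9)/6 = 18/6 = 3
te_D = (2 + 4·3 + 10)/6 = 24/6 = 4
te_E = (4 + 4·9 + 14)/6 = 54/6 = 9
te_F = (8 + 4·10 + 18)/6 = 66/6 = 11
te_G = (1 + 4·3 + 5)/6 = 18/6 = 3
te_H = (10 + 4·12 + 14)/6 = 72/6 = 12
te_I = (6 + 4·8 + 16)/6 = 54/6 = 9
te_J = (6 + 4·7 + 8)/6 = 42/6 = 7

Forward pass:
ES_A = 0; EF_A = 15
ES_B = 0; EF_B = 13
ES_C = 15; EF_C = 15+3 = 18
ES_D = max(EF_A=15, EF_B=13) = 15; EF_D = 15+4 = 19
ES_E = 13; EF_E = 13+9 = 22
ES_F = max(EF_A=15, EF_B=13) = 15; EF_F = 15+11 = 26
ES_G = max(EF_A=15, EF_B=13) = 15; EF_G = 15+3 = 18
ES_H = 15; EF_H = 15+12 = 27
ES_I = max(EF_A=15, EF_B=13) = 15; EF_I = 15+9 = 24
ES_J = max(EF_B=13, EF_C=18, EF_D=19, EF_E=22, EF_F=26, EF_G=18, EF_H=27, EF_I=24) = 27; EF_J = 27+7 = 34
Expected project duration μ = 34 days. Critical path: A → H → J.

34 days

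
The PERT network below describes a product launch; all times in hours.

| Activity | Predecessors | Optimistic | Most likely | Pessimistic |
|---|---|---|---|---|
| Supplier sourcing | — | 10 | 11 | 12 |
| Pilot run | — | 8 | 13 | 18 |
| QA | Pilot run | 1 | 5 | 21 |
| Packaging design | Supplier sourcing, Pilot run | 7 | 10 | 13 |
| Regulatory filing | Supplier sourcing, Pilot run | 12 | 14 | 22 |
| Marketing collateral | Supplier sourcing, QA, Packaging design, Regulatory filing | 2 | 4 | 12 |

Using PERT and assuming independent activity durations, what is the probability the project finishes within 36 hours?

0.851

te_Supplier sourcing = (10 + 4·11 + 12)/6 = 66/6 = 11; σ²_Supplier sourcing = ((12−10)/6)² = 0.111
te_Pilot run = (8 + 4·13 + 18)/6 = 78/6 = 13; σ²_Pilot run = ((18−8)/6)² = 2.778
te_QA = (1 + 4·5 + 21)/6 = 42/6 = 7; σ²_QA = ((21−1)/6)² = 11.111
te_Packaging design = (7 + 4·10 + 13)/6 = 60/6 = 10; σ²_Packaging design = ((13−7)/6)² = 1.000
te_Regulatory filing = (12 + 4·14 + 22)/6 = 90/6 = 15; σ²_Regulatory filing = ((22−12)/6)² = 2.778
te_Marketing collateral = (2 + 4·4 + 12)/6 = 30/6 = 5; σ²_Marketing collateral = ((12−2)/6)² = 2.778

Forward pass:
ES_Supplier sourcing = 0; EF_Supplier sourcing = 11
ES_Pilot run = 0; EF_Pilot run = 13
ES_QA = 13; EF_QA = 13+7 = 20
ES_Packaging design = max(EF_Supplier sourcing=11, EF_Pilot run=13) = 13; EF_Packaging design = 13+10 = 23
ES_Regulatory filing = max(EF_Supplier sourcing=11, EF_Pilot run=13) = 13; EF_Regulatory filing = 13+15 = 28
ES_Marketing collateral = max(EF_Supplier sourcing=11, EF_QA=20, EF_Packaging design=23, EF_Regulatory filing=28) = 28; EF_Marketing collateral = 28+5 = 33
Expected project duration μ = 33 hours. Critical path: Pilot run → Regulatory filing → Marketing collateral.

Variance along critical path = 2.778 + 2.778 + 2.778 = 8.333; σ = √8.333 = 2.887 hours.
Z = (36 − 33) / 2.887 = 1.039
P(T ≤ 36) = Φ(1.039) ≈ 0.851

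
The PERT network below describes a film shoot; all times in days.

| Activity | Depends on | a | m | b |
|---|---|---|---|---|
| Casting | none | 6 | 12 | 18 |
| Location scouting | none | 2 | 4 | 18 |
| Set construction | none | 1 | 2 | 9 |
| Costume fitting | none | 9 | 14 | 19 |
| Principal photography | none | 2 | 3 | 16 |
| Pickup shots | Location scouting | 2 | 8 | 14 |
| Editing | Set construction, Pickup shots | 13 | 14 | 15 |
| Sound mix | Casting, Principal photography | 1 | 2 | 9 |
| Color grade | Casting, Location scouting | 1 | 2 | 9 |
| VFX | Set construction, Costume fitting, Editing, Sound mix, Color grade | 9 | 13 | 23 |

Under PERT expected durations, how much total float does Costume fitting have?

14 days

te_Casting = (6 + 4·12 + 18)/6 = 72/6 = 12
te_Location scouting = (2 + 4·4 + 18)/6 = 36/6 = 6
te_Set construction = (1 + 4·2 + 9)/6 = 18/6 = 3
te_Costume fitting = (9 + 4·14 + 19)/6 = 84/6 = 14
te_Principal photography = (2 + 4·3 + 16)/6 = 30/6 = 5
te_Pickup shots = (2 + 4·8 + 14)/6 = 48/6 = 8
te_Editing = (13 + 4·14 + 15)/6 = 84/6 = 14
te_Sound mix = (1 + 4·2 + 9)/6 = 18/6 = 3
te_Color grade = (1 + 4·2 + 9)/6 = 18/6 = 3
te_VFX = (9 + 4·13 + 23)/6 = 84/6 = 14

Forward pass:
ES_Casting = 0; EF_Casting = 12
ES_Location scouting = 0; EF_Location scouting = 6
ES_Set construction = 0; EF_Set construction = 3
ES_Costume fitting = 0; EF_Costume fitting = 14
ES_Principal photography = 0; EF_Principal photography = 5
ES_Pickup shots = 6; EF_Pickup shots = 6+8 = 14
ES_Editing = max(EF_Set construction=3, EF_Pickup shots=14) = 14; EF_Editing = 14+14 = 28
ES_Sound mix = max(EF_Casting=12, EF_Principal photography=5) = 12; EF_Sound mix = 12+3 = 15
ES_Color grade = max(EF_Casting=12, EF_Location scouting=6) = 12; EF_Color grade = 12+3 = 15
ES_VFX = max(EF_Set construction=3, EF_Costume fitting=14, EF_Editing=28, EF_Sound mix=15, EF_Color grade=15) = 28; EF_VFX = 28+14 = 42
Expected project duration μ = 42 days. Critical path: Location scouting → Pickup shots → Editing → VFX.

Backward pass:
LF_VFX = 42; LS_VFX = 42−14 = 28
LF_Color grade = LS_VFX = 28; LS_Color grade = 28−3 = 25
LF_Sound mix = LS_VFX = 28; LS_Sound mix = 28−3 = 25
LF_Editing = LS_VFX = 28; LS_Editing = 28−14 = 14
LF_Pickup shots = LS_Editing = 14; LS_Pickup shots = 14−8 = 6
LF_Principal photography = LS_Sound mix = 25; LS_Principal photography = 25−5 = 20
LF_Costume fitting = LS_VFX = 28; LS_Costume fitting = 28−14 = 14
LF_Set construction = min(LS_Editing=14, LS_VFX=28) = 14; LS_Set construction = 14−3 = 11
LF_Location scouting = min(LS_Pickup shots=6, LS_Color grade=25) = 6; LS_Location scouting = 6−6 = 0
LF_Casting = min(LS_Sound mix=25, LS_Color grade=25) = 25; LS_Casting = 25−12 = 13
Slack_Costume fitting = LS_Costume fitting − ES_Costume fitting = 14 − 0 = 14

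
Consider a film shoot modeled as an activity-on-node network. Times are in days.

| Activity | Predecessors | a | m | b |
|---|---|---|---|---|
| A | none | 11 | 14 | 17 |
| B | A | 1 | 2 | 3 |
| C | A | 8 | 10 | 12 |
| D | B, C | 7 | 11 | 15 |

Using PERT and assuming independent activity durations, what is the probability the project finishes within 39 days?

te_A = (11 + 4·14 + 17)/6 = 84/6 = 14; σ²_A = ((17−11)/6)² = 1.000
te_B = (1 + 4·2 + 3)/6 = 12/6 = 2; σ²_B = ((3−1)/6)² = 0.111
te_C = (8 + 4·10 + 12)/6 = 60/6 = 10; σ²_C = ((12−8)/6)² = 0.444
te_D = (7 + 4·11 + 15)/6 = 66/6 = 11; σ²_D = ((15−7)/6)² = 1.778

Forward pass:
ES_A = 0; EF_A = 14
ES_B = 14; EF_B = 14+2 = 16
ES_C = 14; EF_C = 14+10 = 24
ES_D = max(EF_B=16, EF_C=24) = 24; EF_D = 24+11 = 35
Expected project duration μ = 35 days. Critical path: A → C → D.

Variance along critical path = 1.000 + 0.444 + 1.778 = 3.222; σ = √3.222 = 1.795 days.
Z = (39 − 35) / 1.795 = 2.228
P(T ≤ 39) = Φ(2.228) ≈ 0.987

0.987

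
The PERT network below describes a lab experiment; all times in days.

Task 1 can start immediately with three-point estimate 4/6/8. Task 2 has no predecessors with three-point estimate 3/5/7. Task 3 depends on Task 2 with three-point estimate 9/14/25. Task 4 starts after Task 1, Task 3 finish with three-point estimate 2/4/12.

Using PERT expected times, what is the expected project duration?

te_Task 1 = (4 + 4·6 + 8)/6 = 36/6 = 6
te_Task 2 = (3 + 4·5 + 7)/6 = 30/6 = 5
te_Task 3 = (9 + 4·14 + 25)/6 = 90/6 = 15
te_Task 4 = (2 + 4·4 + 12)/6 = 30/6 = 5

Forward pass:
ES_Task 1 = 0; EF_Task 1 = 6
ES_Task 2 = 0; EF_Task 2 = 5
ES_Task 3 = 5; EF_Task 3 = 5+15 = 20
ES_Task 4 = max(EF_Task 1=6, EF_Task 3=20) = 20; EF_Task 4 = 20+5 = 25
Expected project duration μ = 25 days. Critical path: Task 2 → Task 3 → Task 4.

25 days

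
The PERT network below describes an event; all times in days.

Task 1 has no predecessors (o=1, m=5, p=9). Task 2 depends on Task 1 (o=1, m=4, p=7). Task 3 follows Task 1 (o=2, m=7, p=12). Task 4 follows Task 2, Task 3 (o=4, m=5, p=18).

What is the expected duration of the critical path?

19 days

te_Task 1 = (1 + 4·5 + 9)/6 = 30/6 = 5
te_Task 2 = (1 + 4·4 + 7)/6 = 24/6 = 4
te_Task 3 = (2 + 4·7 + 12)/6 = 42/6 = 7
te_Task 4 = (4 + 4·5 + 18)/6 = 42/6 = 7

Forward pass:
ES_Task 1 = 0; EF_Task 1 = 5
ES_Task 2 = 5; EF_Task 2 = 5+4 = 9
ES_Task 3 = 5; EF_Task 3 = 5+7 = 12
ES_Task 4 = max(EF_Task 2=9, EF_Task 3=12) = 12; EF_Task 4 = 12+7 = 19
Expected project duration μ = 19 days. Critical path: Task 1 → Task 3 → Task 4.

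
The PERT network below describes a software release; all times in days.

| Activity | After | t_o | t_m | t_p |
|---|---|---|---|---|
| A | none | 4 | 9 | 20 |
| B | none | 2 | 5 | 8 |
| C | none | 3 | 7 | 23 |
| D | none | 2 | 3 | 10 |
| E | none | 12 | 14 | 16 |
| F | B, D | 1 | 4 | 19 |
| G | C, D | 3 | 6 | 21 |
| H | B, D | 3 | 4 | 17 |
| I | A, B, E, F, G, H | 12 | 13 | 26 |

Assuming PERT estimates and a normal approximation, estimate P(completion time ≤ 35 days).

te_A = (4 + 4·9 + 20)/6 = 60/6 = 10; σ²_A = ((20−4)/6)² = 7.111
te_B = (2 + 4·5 + 8)/6 = 30/6 = 5; σ²_B = ((8−2)/6)² = 1.000
te_C = (3 + 4·7 + 23)/6 = 54/6 = 9; σ²_C = ((23−3)/6)² = 11.111
te_D = (2 + 4·3 + 10)/6 = 24/6 = 4; σ²_D = ((10−2)/6)² = 1.778
te_E = (12 + 4·14 + 16)/6 = 84/6 = 14; σ²_E = ((16−12)/6)² = 0.444
te_F = (1 + 4·4 + 19)/6 = 36/6 = 6; σ²_F = ((19−1)/6)² = 9.000
te_G = (3 + 4·6 + 21)/6 = 48/6 = 8; σ²_G = ((21−3)/6)² = 9.000
te_H = (3 + 4·4 + 17)/6 = 36/6 = 6; σ²_H = ((17−3)/6)² = 5.444
te_I = (12 + 4·13 + 26)/6 = 90/6 = 15; σ²_I = ((26−12)/6)² = 5.444

Forward pass:
ES_A = 0; EF_A = 10
ES_B = 0; EF_B = 5
ES_C = 0; EF_C = 9
ES_D = 0; EF_D = 4
ES_E = 0; EF_E = 14
ES_F = max(EF_B=5, EF_D=4) = 5; EF_F = 5+6 = 11
ES_G = max(EF_C=9, EF_D=4) = 9; EF_G = 9+8 = 17
ES_H = max(EF_B=5, EF_D=4) = 5; EF_H = 5+6 = 11
ES_I = max(EF_A=10, EF_B=5, EF_E=14, EF_F=11, EF_G=17, EF_H=11) = 17; EF_I = 17+15 = 32
Expected project duration μ = 32 days. Critical path: C → G → I.

Variance along critical path = 11.111 + 9.000 + 5.444 = 25.556; σ = √25.556 = 5.055 days.
Z = (35 − 32) / 5.055 = 0.593
P(T ≤ 35) = Φ(0.593) ≈ 0.724

0.724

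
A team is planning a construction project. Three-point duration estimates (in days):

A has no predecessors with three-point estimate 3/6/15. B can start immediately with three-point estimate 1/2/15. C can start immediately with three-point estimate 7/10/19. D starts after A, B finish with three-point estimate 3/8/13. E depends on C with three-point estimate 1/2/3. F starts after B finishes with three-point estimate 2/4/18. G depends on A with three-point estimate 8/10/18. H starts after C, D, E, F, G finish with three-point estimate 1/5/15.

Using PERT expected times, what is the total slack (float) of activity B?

te_A = (3 + 4·6 + 15)/6 = 42/6 = 7
te_B = (1 + 4·2 + 15)/6 = 24/6 = 4
te_C = (7 + 4·10 + 19)/6 = 66/6 = 11
te_D = (3 + 4·8 + 13)/6 = 48/6 = 8
te_E = (1 + 4·2 + 3)/6 = 12/6 = 2
te_F = (2 + 4·4 + 18)/6 = 36/6 = 6
te_G = (8 + 4·10 + 18)/6 = 66/6 = 11
te_H = (1 + 4·5 + 15)/6 = 36/6 = 6

Forward pass:
ES_A = 0; EF_A = 7
ES_B = 0; EF_B = 4
ES_C = 0; EF_C = 11
ES_D = max(EF_A=7, EF_B=4) = 7; EF_D = 7+8 = 15
ES_E = 11; EF_E = 11+2 = 13
ES_F = 4; EF_F = 4+6 = 10
ES_G = 7; EF_G = 7+11 = 18
ES_H = max(EF_C=11, EF_D=15, EF_E=13, EF_F=10, EF_G=18) = 18; EF_H = 18+6 = 24
Expected project duration μ = 24 days. Critical path: A → G → H.

Backward pass:
LF_H = 24; LS_H = 24−6 = 18
LF_G = LS_H = 18; LS_G = 18−11 = 7
LF_F = LS_H = 18; LS_F = 18−6 = 12
LF_E = LS_H = 18; LS_E = 18−2 = 16
LF_D = LS_H = 18; LS_D = 18−8 = 10
LF_C = min(LS_E=16, LS_H=18) = 16; LS_C = 16−11 = 5
LF_B = min(LS_D=10, LS_F=12) = 10; LS_B = 10−4 = 6
LF_A = min(LS_D=10, LS_G=7) = 7; LS_A = 7−7 = 0
Slack_B = LS_B − ES_B = 6 − 0 = 6

6 days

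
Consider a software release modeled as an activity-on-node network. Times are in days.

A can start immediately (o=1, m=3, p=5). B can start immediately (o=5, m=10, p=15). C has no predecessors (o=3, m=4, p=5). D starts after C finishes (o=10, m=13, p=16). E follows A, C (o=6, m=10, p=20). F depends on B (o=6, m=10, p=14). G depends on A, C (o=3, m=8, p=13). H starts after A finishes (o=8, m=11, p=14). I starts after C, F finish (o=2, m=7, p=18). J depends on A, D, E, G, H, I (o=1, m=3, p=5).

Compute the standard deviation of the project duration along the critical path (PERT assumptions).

3.48 days

te_A = (1 + 4·3 + 5)/6 = 18/6 = 3; σ²_A = ((5−1)/6)² = 0.444
te_B = (5 + 4·10 + 15)/6 = 60/6 = 10; σ²_B = ((15−5)/6)² = 2.778
te_C = (3 + 4·4 + 5)/6 = 24/6 = 4; σ²_C = ((5−3)/6)² = 0.111
te_D = (10 + 4·13 + 16)/6 = 78/6 = 13; σ²_D = ((16−10)/6)² = 1.000
te_E = (6 + 4·10 + 20)/6 = 66/6 = 11; σ²_E = ((20−6)/6)² = 5.444
te_F = (6 + 4·10 + 14)/6 = 60/6 = 10; σ²_F = ((14−6)/6)² = 1.778
te_G = (3 + 4·8 + 13)/6 = 48/6 = 8; σ²_G = ((13−3)/6)² = 2.778
te_H = (8 + 4·11 + 14)/6 = 66/6 = 11; σ²_H = ((14−8)/6)² = 1.000
te_I = (2 + 4·7 + 18)/6 = 48/6 = 8; σ²_I = ((18−2)/6)² = 7.111
te_J = (1 + 4·3 + 5)/6 = 18/6 = 3; σ²_J = ((5−1)/6)² = 0.444

Forward pass:
ES_A = 0; EF_A = 3
ES_B = 0; EF_B = 10
ES_C = 0; EF_C = 4
ES_D = 4; EF_D = 4+13 = 17
ES_E = max(EF_A=3, EF_C=4) = 4; EF_E = 4+11 = 15
ES_F = 10; EF_F = 10+10 = 20
ES_G = max(EF_A=3, EF_C=4) = 4; EF_G = 4+8 = 12
ES_H = 3; EF_H = 3+11 = 14
ES_I = max(EF_C=4, EF_F=20) = 20; EF_I = 20+8 = 28
ES_J = max(EF_A=3, EF_D=17, EF_E=15, EF_G=12, EF_H=14, EF_I=28) = 28; EF_J = 28+3 = 31
Expected project duration μ = 31 days. Critical path: B → F → I → J.

Variance along critical path = 2.778 + 1.778 + 7.111 + 0.444 = 12.111
σ = √12.111 = 3.480 days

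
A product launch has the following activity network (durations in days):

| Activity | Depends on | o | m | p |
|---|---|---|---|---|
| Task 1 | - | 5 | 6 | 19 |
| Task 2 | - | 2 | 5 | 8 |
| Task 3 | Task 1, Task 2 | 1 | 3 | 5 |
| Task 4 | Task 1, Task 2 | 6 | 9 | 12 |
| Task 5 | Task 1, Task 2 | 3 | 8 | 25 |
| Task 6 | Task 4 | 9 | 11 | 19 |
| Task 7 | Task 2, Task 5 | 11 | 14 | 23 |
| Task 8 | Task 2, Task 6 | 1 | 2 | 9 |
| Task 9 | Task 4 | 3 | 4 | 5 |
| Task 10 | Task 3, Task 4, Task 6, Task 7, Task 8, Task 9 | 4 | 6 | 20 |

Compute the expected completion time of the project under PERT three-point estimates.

te_Task 1 = (5 + 4·6 + 19)/6 = 48/6 = 8
te_Task 2 = (2 + 4·5 + 8)/6 = 30/6 = 5
te_Task 3 = (1 + 4·3 + 5)/6 = 18/6 = 3
te_Task 4 = (6 + 4·9 + 12)/6 = 54/6 = 9
te_Task 5 = (3 + 4·8 + 25)/6 = 60/6 = 10
te_Task 6 = (9 + 4·11 + 19)/6 = 72/6 = 12
te_Task 7 = (11 + 4·14 + 23)/6 = 90/6 = 15
te_Task 8 = (1 + 4·2 + 9)/6 = 18/6 = 3
te_Task 9 = (3 + 4·4 + 5)/6 = 24/6 = 4
te_Task 10 = (4 + 4·6 + 20)/6 = 48/6 = 8

Forward pass:
ES_Task 1 = 0; EF_Task 1 = 8
ES_Task 2 = 0; EF_Task 2 = 5
ES_Task 3 = max(EF_Task 1=8, EF_Task 2=5) = 8; EF_Task 3 = 8+3 = 11
ES_Task 4 = max(EF_Task 1=8, EF_Task 2=5) = 8; EF_Task 4 = 8+9 = 17
ES_Task 5 = max(EF_Task 1=8, EF_Task 2=5) = 8; EF_Task 5 = 8+10 = 18
ES_Task 6 = 17; EF_Task 6 = 17+12 = 29
ES_Task 7 = max(EF_Task 2=5, EF_Task 5=18) = 18; EF_Task 7 = 18+15 = 33
ES_Task 8 = max(EF_Task 2=5, EF_Task 6=29) = 29; EF_Task 8 = 29+3 = 32
ES_Task 9 = 17; EF_Task 9 = 17+4 = 21
ES_Task 10 = max(EF_Task 3=11, EF_Task 4=17, EF_Task 6=29, EF_Task 7=33, EF_Task 8=32, EF_Task 9=21) = 33; EF_Task 10 = 33+8 = 41
Expected project duration μ = 41 days. Critical path: Task 1 → Task 5 → Task 7 → Task 10.

41 days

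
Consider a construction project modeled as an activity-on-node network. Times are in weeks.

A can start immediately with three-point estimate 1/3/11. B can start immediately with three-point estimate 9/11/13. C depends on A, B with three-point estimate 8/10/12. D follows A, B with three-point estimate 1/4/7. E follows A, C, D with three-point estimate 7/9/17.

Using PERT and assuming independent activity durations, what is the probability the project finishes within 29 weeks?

0.148

te_A = (1 + 4·3 + 11)/6 = 24/6 = 4; σ²_A = ((11−1)/6)² = 2.778
te_B = (9 + 4·11 + 13)/6 = 66/6 = 11; σ²_B = ((13−9)/6)² = 0.444
te_C = (8 + 4·10 + 12)/6 = 60/6 = 10; σ²_C = ((12−8)/6)² = 0.444
te_D = (1 + 4·4 + 7)/6 = 24/6 = 4; σ²_D = ((7−1)/6)² = 1.000
te_E = (7 + 4·9 + 17)/6 = 60/6 = 10; σ²_E = ((17−7)/6)² = 2.778

Forward pass:
ES_A = 0; EF_A = 4
ES_B = 0; EF_B = 11
ES_C = max(EF_A=4, EF_B=11) = 11; EF_C = 11+10 = 21
ES_D = max(EF_A=4, EF_B=11) = 11; EF_D = 11+4 = 15
ES_E = max(EF_A=4, EF_C=21, EF_D=15) = 21; EF_E = 21+10 = 31
Expected project duration μ = 31 weeks. Critical path: B → C → E.

Variance along critical path = 0.444 + 0.444 + 2.778 = 3.667; σ = √3.667 = 1.915 weeks.
Z = (29 − 31) / 1.915 = -1.044
P(T ≤ 29) = Φ(-1.044) ≈ 0.148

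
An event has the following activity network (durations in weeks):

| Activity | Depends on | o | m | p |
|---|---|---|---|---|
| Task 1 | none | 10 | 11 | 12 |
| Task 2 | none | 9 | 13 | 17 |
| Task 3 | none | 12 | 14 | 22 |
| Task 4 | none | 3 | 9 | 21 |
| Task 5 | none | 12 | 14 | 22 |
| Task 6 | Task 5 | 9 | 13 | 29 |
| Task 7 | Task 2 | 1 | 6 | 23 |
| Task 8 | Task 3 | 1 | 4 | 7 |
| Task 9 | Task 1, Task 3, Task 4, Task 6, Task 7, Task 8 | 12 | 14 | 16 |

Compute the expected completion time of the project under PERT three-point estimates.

te_Task 1 = (10 + 4·11 + 12)/6 = 66/6 = 11
te_Task 2 = (9 + 4·13 + 17)/6 = 78/6 = 13
te_Task 3 = (12 + 4·14 + 22)/6 = 90/6 = 15
te_Task 4 = (3 + 4·9 + 21)/6 = 60/6 = 10
te_Task 5 = (12 + 4·14 + 22)/6 = 90/6 = 15
te_Task 6 = (9 + 4·13 + 29)/6 = 90/6 = 15
te_Task 7 = (1 + 4·6 + 23)/6 = 48/6 = 8
te_Task 8 = (1 + 4·4 + 7)/6 = 24/6 = 4
te_Task 9 = (12 + 4·14 + 16)/6 = 84/6 = 14

Forward pass:
ES_Task 1 = 0; EF_Task 1 = 11
ES_Task 2 = 0; EF_Task 2 = 13
ES_Task 3 = 0; EF_Task 3 = 15
ES_Task 4 = 0; EF_Task 4 = 10
ES_Task 5 = 0; EF_Task 5 = 15
ES_Task 6 = 15; EF_Task 6 = 15+15 = 30
ES_Task 7 = 13; EF_Task 7 = 13+8 = 21
ES_Task 8 = 15; EF_Task 8 = 15+4 = 19
ES_Task 9 = max(EF_Task 1=11, EF_Task 3=15, EF_Task 4=10, EF_Task 6=30, EF_Task 7=21, EF_Task 8=19) = 30; EF_Task 9 = 30+14 = 44
Expected project duration μ = 44 weeks. Critical path: Task 5 → Task 6 → Task 9.

44 weeks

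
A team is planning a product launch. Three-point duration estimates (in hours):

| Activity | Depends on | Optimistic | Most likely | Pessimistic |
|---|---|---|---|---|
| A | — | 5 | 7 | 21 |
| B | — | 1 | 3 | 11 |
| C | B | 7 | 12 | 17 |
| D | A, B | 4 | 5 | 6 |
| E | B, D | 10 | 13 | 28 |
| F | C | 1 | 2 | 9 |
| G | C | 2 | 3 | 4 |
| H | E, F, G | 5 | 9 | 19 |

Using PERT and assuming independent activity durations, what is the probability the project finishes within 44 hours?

te_A = (5 + 4·7 + 21)/6 = 54/6 = 9; σ²_A = ((21−5)/6)² = 7.111
te_B = (1 + 4·3 + 11)/6 = 24/6 = 4; σ²_B = ((11−1)/6)² = 2.778
te_C = (7 + 4·12 + 17)/6 = 72/6 = 12; σ²_C = ((17−7)/6)² = 2.778
te_D = (4 + 4·5 + 6)/6 = 30/6 = 5; σ²_D = ((6−4)/6)² = 0.111
te_E = (10 + 4·13 + 28)/6 = 90/6 = 15; σ²_E = ((28−10)/6)² = 9.000
te_F = (1 + 4·2 + 9)/6 = 18/6 = 3; σ²_F = ((9−1)/6)² = 1.778
te_G = (2 + 4·3 + 4)/6 = 18/6 = 3; σ²_G = ((4−2)/6)² = 0.111
te_H = (5 + 4·9 + 19)/6 = 60/6 = 10; σ²_H = ((19−5)/6)² = 5.444

Forward pass:
ES_A = 0; EF_A = 9
ES_B = 0; EF_B = 4
ES_C = 4; EF_C = 4+12 = 16
ES_D = max(EF_A=9, EF_B=4) = 9; EF_D = 9+5 = 14
ES_E = max(EF_B=4, EF_D=14) = 14; EF_E = 14+15 = 29
ES_F = 16; EF_F = 16+3 = 19
ES_G = 16; EF_G = 16+3 = 19
ES_H = max(EF_E=29, EF_F=19, EF_G=19) = 29; EF_H = 29+10 = 39
Expected project duration μ = 39 hours. Critical path: A → D → E → H.

Variance along critical path = 7.111 + 0.111 + 9.000 + 5.444 = 21.667; σ = √21.667 = 4.655 hours.
Z = (44 − 39) / 4.655 = 1.074
P(T ≤ 44) = Φ(1.074) ≈ 0.859

0.859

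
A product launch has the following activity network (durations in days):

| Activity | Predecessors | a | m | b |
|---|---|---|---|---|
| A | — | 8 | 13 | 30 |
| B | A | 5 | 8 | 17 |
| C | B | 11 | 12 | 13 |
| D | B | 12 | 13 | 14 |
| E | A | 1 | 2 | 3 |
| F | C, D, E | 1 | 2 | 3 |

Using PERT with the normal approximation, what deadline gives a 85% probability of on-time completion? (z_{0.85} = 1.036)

te_A = (8 + 4·13 + 30)/6 = 90/6 = 15; σ²_A = ((30−8)/6)² = 13.444
te_B = (5 + 4·8 + 17)/6 = 54/6 = 9; σ²_B = ((17−5)/6)² = 4.000
te_C = (11 + 4·12 + 13)/6 = 72/6 = 12; σ²_C = ((13−11)/6)² = 0.111
te_D = (12 + 4·13 + 14)/6 = 78/6 = 13; σ²_D = ((14−12)/6)² = 0.111
te_E = (1 + 4·2 + 3)/6 = 12/6 = 2; σ²_E = ((3−1)/6)² = 0.111
te_F = (1 + 4·2 + 3)/6 = 12/6 = 2; σ²_F = ((3−1)/6)² = 0.111

Forward pass:
ES_A = 0; EF_A = 15
ES_B = 15; EF_B = 15+9 = 24
ES_C = 24; EF_C = 24+12 = 36
ES_D = 24; EF_D = 24+13 = 37
ES_E = 15; EF_E = 15+2 = 17
ES_F = max(EF_C=36, EF_D=37, EF_E=17) = 37; EF_F = 37+2 = 39
Expected project duration μ = 39 days. Critical path: A → B → D → F.

Variance along critical path = 13.444 + 4.000 + 0.111 + 0.111 = 17.667; σ = 4.203 days.
D = μ + z·σ = 39 + 1.036·4.203 = 43.4 days

43.4 days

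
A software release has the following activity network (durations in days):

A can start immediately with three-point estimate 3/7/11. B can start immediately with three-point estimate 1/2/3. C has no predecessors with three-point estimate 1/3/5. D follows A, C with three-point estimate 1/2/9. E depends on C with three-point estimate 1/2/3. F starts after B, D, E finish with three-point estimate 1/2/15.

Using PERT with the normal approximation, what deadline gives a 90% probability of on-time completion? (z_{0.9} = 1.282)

te_A = (3 + 4·7 + 11)/6 = 42/6 = 7; σ²_A = ((11−3)/6)² = 1.778
te_B = (1 + 4·2 + 3)/6 = 12/6 = 2; σ²_B = ((3−1)/6)² = 0.111
te_C = (1 + 4·3 + 5)/6 = 18/6 = 3; σ²_C = ((5−1)/6)² = 0.444
te_D = (1 + 4·2 + 9)/6 = 18/6 = 3; σ²_D = ((9−1)/6)² = 1.778
te_E = (1 + 4·2 + 3)/6 = 12/6 = 2; σ²_E = ((3−1)/6)² = 0.111
te_F = (1 + 4·2 + 15)/6 = 24/6 = 4; σ²_F = ((15−1)/6)² = 5.444

Forward pass:
ES_A = 0; EF_A = 7
ES_B = 0; EF_B = 2
ES_C = 0; EF_C = 3
ES_D = max(EF_A=7, EF_C=3) = 7; EF_D = 7+3 = 10
ES_E = 3; EF_E = 3+2 = 5
ES_F = max(EF_B=2, EF_D=10, EF_E=5) = 10; EF_F = 10+4 = 14
Expected project duration μ = 14 days. Critical path: A → D → F.

Variance along critical path = 1.778 + 1.778 + 5.444 = 9.000; σ = 3.000 days.
D = μ + z·σ = 14 + 1.282·3.000 = 17.8 days

17.8 days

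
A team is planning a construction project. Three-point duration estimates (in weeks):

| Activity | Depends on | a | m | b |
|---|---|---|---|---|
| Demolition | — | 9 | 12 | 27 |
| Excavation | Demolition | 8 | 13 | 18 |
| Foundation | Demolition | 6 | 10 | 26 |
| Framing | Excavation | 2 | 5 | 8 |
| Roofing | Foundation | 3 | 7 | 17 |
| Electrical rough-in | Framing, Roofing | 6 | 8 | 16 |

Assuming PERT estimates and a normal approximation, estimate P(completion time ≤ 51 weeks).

te_Demolition = (9 + 4·12 + 27)/6 = 84/6 = 14; σ²_Demolition = ((27−9)/6)² = 9.000
te_Excavation = (8 + 4·13 + 18)/6 = 78/6 = 13; σ²_Excavation = ((18−8)/6)² = 2.778
te_Foundation = (6 + 4·10 + 26)/6 = 72/6 = 12; σ²_Foundation = ((26−6)/6)² = 11.111
te_Framing = (2 + 4·5 + 8)/6 = 30/6 = 5; σ²_Framing = ((8−2)/6)² = 1.000
te_Roofing = (3 + 4·7 + 17)/6 = 48/6 = 8; σ²_Roofing = ((17−3)/6)² = 5.444
te_Electrical rough-in = (6 + 4·8 + 16)/6 = 54/6 = 9; σ²_Electrical rough-in = ((16−6)/6)² = 2.778

Forward pass:
ES_Demolition = 0; EF_Demolition = 14
ES_Excavation = 14; EF_Excavation = 14+13 = 27
ES_Foundation = 14; EF_Foundation = 14+12 = 26
ES_Framing = 27; EF_Framing = 27+5 = 32
ES_Roofing = 26; EF_Roofing = 26+8 = 34
ES_Electrical rough-in = max(EF_Framing=32, EF_Roofing=34) = 34; EF_Electrical rough-in = 34+9 = 43
Expected project duration μ = 43 weeks. Critical path: Demolition → Foundation → Roofing → Electrical rough-in.

Variance along critical path = 9.000 + 11.111 + 5.444 + 2.778 = 28.333; σ = √28.333 = 5.323 weeks.
Z = (51 − 43) / 5.323 = 1.503
P(T ≤ 51) = Φ(1.503) ≈ 0.934

0.934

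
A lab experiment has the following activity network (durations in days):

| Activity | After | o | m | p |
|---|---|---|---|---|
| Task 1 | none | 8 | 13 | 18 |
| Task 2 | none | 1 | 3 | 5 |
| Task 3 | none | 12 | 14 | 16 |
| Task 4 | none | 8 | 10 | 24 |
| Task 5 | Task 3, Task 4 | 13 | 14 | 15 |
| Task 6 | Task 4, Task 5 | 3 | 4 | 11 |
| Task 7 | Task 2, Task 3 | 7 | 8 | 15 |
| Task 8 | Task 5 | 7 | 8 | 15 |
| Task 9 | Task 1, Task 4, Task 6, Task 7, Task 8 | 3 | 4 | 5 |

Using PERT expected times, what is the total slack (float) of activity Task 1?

te_Task 1 = (8 + 4·13 + 18)/6 = 78/6 = 13
te_Task 2 = (1 + 4·3 + 5)/6 = 18/6 = 3
te_Task 3 = (12 + 4·14 + 16)/6 = 84/6 = 14
te_Task 4 = (8 + 4·10 + 24)/6 = 72/6 = 12
te_Task 5 = (13 + 4·14 + 15)/6 = 84/6 = 14
te_Task 6 = (3 + 4·4 + 11)/6 = 30/6 = 5
te_Task 7 = (7 + 4·8 + 15)/6 = 54/6 = 9
te_Task 8 = (7 + 4·8 + 15)/6 = 54/6 = 9
te_Task 9 = (3 + 4·4 + 5)/6 = 24/6 = 4

Forward pass:
ES_Task 1 = 0; EF_Task 1 = 13
ES_Task 2 = 0; EF_Task 2 = 3
ES_Task 3 = 0; EF_Task 3 = 14
ES_Task 4 = 0; EF_Task 4 = 12
ES_Task 5 = max(EF_Task 3=14, EF_Task 4=12) = 14; EF_Task 5 = 14+14 = 28
ES_Task 6 = max(EF_Task 4=12, EF_Task 5=28) = 28; EF_Task 6 = 28+5 = 33
ES_Task 7 = max(EF_Task 2=3, EF_Task 3=14) = 14; EF_Task 7 = 14+9 = 23
ES_Task 8 = 28; EF_Task 8 = 28+9 = 37
ES_Task 9 = max(EF_Task 1=13, EF_Task 4=12, EF_Task 6=33, EF_Task 7=23, EF_Task 8=37) = 37; EF_Task 9 = 37+4 = 41
Expected project duration μ = 41 days. Critical path: Task 3 → Task 5 → Task 8 → Task 9.

Backward pass:
LF_Task 9 = 41; LS_Task 9 = 41−4 = 37
LF_Task 8 = LS_Task 9 = 37; LS_Task 8 = 37−9 = 28
LF_Task 7 = LS_Task 9 = 37; LS_Task 7 = 37−9 = 28
LF_Task 6 = LS_Task 9 = 37; LS_Task 6 = 37−5 = 32
LF_Task 5 = min(LS_Task 6=32, LS_Task 8=28) = 28; LS_Task 5 = 28−14 = 14
LF_Task 4 = min(LS_Task 5=14, LS_Task 6=32, LS_Task 9=37) = 14; LS_Task 4 = 14−12 = 2
LF_Task 3 = min(LS_Task 5=14, LS_Task 7=28) = 14; LS_Task 3 = 14−14 = 0
LF_Task 2 = LS_Task 7 = 28; LS_Task 2 = 28−3 = 25
LF_Task 1 = LS_Task 9 = 37; LS_Task 1 = 37−13 = 24
Slack_Task 1 = LS_Task 1 − ES_Task 1 = 24 − 0 = 24

24 days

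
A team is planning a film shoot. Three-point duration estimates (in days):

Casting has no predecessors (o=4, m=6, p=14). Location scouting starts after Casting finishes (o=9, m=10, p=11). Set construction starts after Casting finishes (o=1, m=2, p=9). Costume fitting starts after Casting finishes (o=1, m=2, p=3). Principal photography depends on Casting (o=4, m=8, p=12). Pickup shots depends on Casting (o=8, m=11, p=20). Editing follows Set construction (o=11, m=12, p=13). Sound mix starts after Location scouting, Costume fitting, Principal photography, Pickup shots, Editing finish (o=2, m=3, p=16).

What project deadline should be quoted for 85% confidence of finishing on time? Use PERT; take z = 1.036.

30.3 days

te_Casting = (4 + 4·6 + 14)/6 = 42/6 = 7; σ²_Casting = ((14−4)/6)² = 2.778
te_Location scouting = (9 + 4·10 + 11)/6 = 60/6 = 10; σ²_Location scouting = ((11−9)/6)² = 0.111
te_Set construction = (1 + 4·2 + 9)/6 = 18/6 = 3; σ²_Set construction = ((9−1)/6)² = 1.778
te_Costume fitting = (1 + 4·2 + 3)/6 = 12/6 = 2; σ²_Costume fitting = ((3−1)/6)² = 0.111
te_Principal photography = (4 + 4·8 + 12)/6 = 48/6 = 8; σ²_Principal photography = ((12−4)/6)² = 1.778
te_Pickup shots = (8 + 4·11 + 20)/6 = 72/6 = 12; σ²_Pickup shots = ((20−8)/6)² = 4.000
te_Editing = (11 + 4·12 + 13)/6 = 72/6 = 12; σ²_Editing = ((13−11)/6)² = 0.111
te_Sound mix = (2 + 4·3 + 16)/6 = 30/6 = 5; σ²_Sound mix = ((16−2)/6)² = 5.444

Forward pass:
ES_Casting = 0; EF_Casting = 7
ES_Location scouting = 7; EF_Location scouting = 7+10 = 17
ES_Set construction = 7; EF_Set construction = 7+3 = 10
ES_Costume fitting = 7; EF_Costume fitting = 7+2 = 9
ES_Principal photography = 7; EF_Principal photography = 7+8 = 15
ES_Pickup shots = 7; EF_Pickup shots = 7+12 = 19
ES_Editing = 10; EF_Editing = 10+12 = 22
ES_Sound mix = max(EF_Location scouting=17, EF_Costume fitting=9, EF_Principal photography=15, EF_Pickup shots=19, EF_Editing=22) = 22; EF_Sound mix = 22+5 = 27
Expected project duration μ = 27 days. Critical path: Casting → Set construction → Editing → Sound mix.

Variance along critical path = 2.778 + 1.778 + 0.111 + 5.444 = 10.111; σ = 3.180 days.
D = μ + z·σ = 27 + 1.036·3.180 = 30.3 days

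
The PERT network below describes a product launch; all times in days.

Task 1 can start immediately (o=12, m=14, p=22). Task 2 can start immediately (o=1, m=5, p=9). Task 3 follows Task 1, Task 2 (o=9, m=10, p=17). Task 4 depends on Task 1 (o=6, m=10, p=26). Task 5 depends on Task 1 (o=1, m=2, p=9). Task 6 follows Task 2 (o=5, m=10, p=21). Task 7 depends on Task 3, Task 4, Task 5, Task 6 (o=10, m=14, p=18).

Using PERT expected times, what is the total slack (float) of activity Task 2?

11 days

te_Task 1 = (12 + 4·14 + 22)/6 = 90/6 = 15
te_Task 2 = (1 + 4·5 + 9)/6 = 30/6 = 5
te_Task 3 = (9 + 4·10 + 17)/6 = 66/6 = 11
te_Task 4 = (6 + 4·10 + 26)/6 = 72/6 = 12
te_Task 5 = (1 + 4·2 + 9)/6 = 18/6 = 3
te_Task 6 = (5 + 4·10 + 21)/6 = 66/6 = 11
te_Task 7 = (10 + 4·14 + 18)/6 = 84/6 = 14

Forward pass:
ES_Task 1 = 0; EF_Task 1 = 15
ES_Task 2 = 0; EF_Task 2 = 5
ES_Task 3 = max(EF_Task 1=15, EF_Task 2=5) = 15; EF_Task 3 = 15+11 = 26
ES_Task 4 = 15; EF_Task 4 = 15+12 = 27
ES_Task 5 = 15; EF_Task 5 = 15+3 = 18
ES_Task 6 = 5; EF_Task 6 = 5+11 = 16
ES_Task 7 = max(EF_Task 3=26, EF_Task 4=27, EF_Task 5=18, EF_Task 6=16) = 27; EF_Task 7 = 27+14 = 41
Expected project duration μ = 41 days. Critical path: Task 1 → Task 4 → Task 7.

Backward pass:
LF_Task 7 = 41; LS_Task 7 = 41−14 = 27
LF_Task 6 = LS_Task 7 = 27; LS_Task 6 = 27−11 = 16
LF_Task 5 = LS_Task 7 = 27; LS_Task 5 = 27−3 = 24
LF_Task 4 = LS_Task 7 = 27; LS_Task 4 = 27−12 = 15
LF_Task 3 = LS_Task 7 = 27; LS_Task 3 = 27−11 = 16
LF_Task 2 = min(LS_Task 3=16, LS_Task 6=16) = 16; LS_Task 2 = 16−5 = 11
LF_Task 1 = min(LS_Task 3=16, LS_Task 4=15, LS_Task 5=24) = 15; LS_Task 1 = 15−15 = 0
Slack_Task 2 = LS_Task 2 − ES_Task 2 = 11 − 0 = 11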